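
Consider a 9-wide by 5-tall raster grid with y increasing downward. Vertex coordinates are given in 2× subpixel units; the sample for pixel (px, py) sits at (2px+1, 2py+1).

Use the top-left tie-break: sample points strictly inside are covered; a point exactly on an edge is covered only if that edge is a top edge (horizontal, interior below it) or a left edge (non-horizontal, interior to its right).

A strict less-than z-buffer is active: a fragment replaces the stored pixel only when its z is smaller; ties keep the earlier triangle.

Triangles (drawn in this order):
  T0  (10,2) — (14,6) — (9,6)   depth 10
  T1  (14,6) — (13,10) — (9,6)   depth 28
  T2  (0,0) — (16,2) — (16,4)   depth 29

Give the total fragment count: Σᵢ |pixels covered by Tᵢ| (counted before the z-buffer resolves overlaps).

T0:
  2·area = 20
  edge (10, 2)→(14, 6): d=(4,4) right/bottom  bias=-1
  edge (14, 6)→(9, 6): d=(-5,0) right/bottom  bias=-1
  edge (9, 6)→(10, 2): d=(1,-4) top-left  bias=+0
    (4,0)@(9, 1): e=[0,25,-5] → .  [on edge]
    (5,1)@(11, 3): e=[0,15,5] → .  [on edge]
    (5,2)@(11, 5): e=[8,5,7] → X
    (6,2)@(13, 5): e=[0,5,15] → .  [on edge]
    (5,3)@(11, 7): e=[16,-5,9] → .
    (7,3)@(15, 7): e=[0,-5,25] → .  [on edge]
    (8,4)@(17, 9): e=[0,-15,35] → .  [on edge]
  covered (1 px):
    . . . . . . . . .
    . . . . . . . . .
    . . . . . X . . .
    . . . . . . . . .
    . . . . . . . . .
T1:
  2·area = 20
  edge (14, 6)→(13, 10): d=(-1,4) right/bottom  bias=-1
  edge (13, 10)→(9, 6): d=(-4,-4) top-left  bias=+0
  edge (9, 6)→(14, 6): d=(5,0) top-left  bias=+0
    (5,3)@(11, 7): e=[11,4,5] → X
    (6,3)@(13, 7): e=[3,12,5] → X
    (7,3)@(15, 7): e=[-5,20,5] → .
    (5,4)@(11, 9): e=[9,-4,15] → .
    (6,4)@(13, 9): e=[1,4,15] → X
    (7,4)@(15, 9): e=[-7,12,15] → .
  covered (3 px):
    . . . . . . . . .
    . . . . . . . . .
    . . . . . . . . .
    . . . . . X X . .
    . . . . . . X . .
T2:
  2·area = 32
  edge (0, 0)→(16, 2): d=(16,2) right/bottom  bias=-1
  edge (16, 2)→(16, 4): d=(0,2) right/bottom  bias=-1
  edge (16, 4)→(0, 0): d=(-16,-4) top-left  bias=+0
    (2,0)@(5, 1): e=[6,22,4] → X
    (3,0)@(7, 1): e=[2,18,12] → X
    (4,0)@(9, 1): e=[-2,14,20] → .
    (2,1)@(5, 3): e=[38,22,-28] → .
    (3,1)@(7, 3): e=[34,18,-20] → .
    (6,1)@(13, 3): e=[22,6,4] → X
    (7,1)@(15, 3): e=[18,2,12] → X
    (8,1)@(17, 3): e=[14,-2,20] → .
    (6,2)@(13, 5): e=[54,6,-28] → .
    (7,2)@(15, 5): e=[50,2,-20] → .
  covered (4 px):
    . . X X . . . . .
    . . . . . . X X .
    . . . . . . . . .
    . . . . . . . . .
    . . . . . . . . .

Result: 8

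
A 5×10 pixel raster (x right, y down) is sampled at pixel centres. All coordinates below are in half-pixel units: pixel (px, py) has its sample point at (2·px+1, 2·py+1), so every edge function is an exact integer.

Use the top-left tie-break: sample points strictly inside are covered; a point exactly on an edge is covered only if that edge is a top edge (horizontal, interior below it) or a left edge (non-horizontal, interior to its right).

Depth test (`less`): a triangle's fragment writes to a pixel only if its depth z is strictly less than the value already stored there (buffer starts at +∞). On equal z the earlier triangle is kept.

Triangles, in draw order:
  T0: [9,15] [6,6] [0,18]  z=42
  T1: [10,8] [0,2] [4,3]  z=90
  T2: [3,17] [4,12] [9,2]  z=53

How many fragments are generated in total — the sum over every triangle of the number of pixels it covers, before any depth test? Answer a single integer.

T0:
  2·area = 90  (B↔C swapped to make it positive)
  edge (9, 15)→(0, 18): d=(-9,3) right/bottom  bias=-1
  edge (0, 18)→(6, 6): d=(6,-12) top-left  bias=+0
  edge (6, 6)→(9, 15): d=(3,9) right/bottom  bias=-1
    (2,1)@(5, 3): e=[120,-30,0] → ·  [on edge]
    (2,4)@(5, 9): e=[66,6,18] → █
    (3,4)@(7, 9): e=[60,30,0] → ·  [on edge]
    (2,5)@(5, 11): e=[48,18,24] → █
    (3,5)@(7, 11): e=[42,42,6] → █
    (4,5)@(9, 11): e=[36,66,-12] → ·
    (1,6)@(3, 13): e=[36,6,48] → █
    (4,6)@(9, 13): e=[18,78,-6] → ·
    (1,7)@(3, 15): e=[18,18,54] → █
    (4,7)@(9, 15): e=[0,90,0] → ·  [on edge]
    (0,8)@(1, 17): e=[6,6,78] → █
    (1,8)@(3, 17): e=[0,30,60] → ·  [on edge]
  covered (10 px):
    · · · · ·
    · · · · ·
    · · · · ·
    · · · · ·
    · · █ · ·
    · · █ █ ·
    · █ █ █ ·
    · █ █ █ ·
    █ · · · ·
    · · · · ·
T1:
  2·area = 14
  edge (10, 8)→(0, 2): d=(-10,-6) top-left  bias=+0
  edge (0, 2)→(4, 3): d=(4,1) right/bottom  bias=-1
  edge (4, 3)→(10, 8): d=(6,5) right/bottom  bias=-1
    (1,1)@(3, 3): e=[8,1,5] → █
    (2,1)@(5, 3): e=[20,-1,-5] → ·
    (1,2)@(3, 5): e=[-12,9,17] → ·
    (2,2)@(5, 5): e=[0,7,7] → █  [on edge]
    (3,2)@(7, 5): e=[12,5,-3] → ·
    (2,3)@(5, 7): e=[-20,15,19] → ·
  covered (2 px):
    · · · · ·
    · █ · · ·
    · · █ · ·
    · · · · ·
    · · · · ·
    · · · · ·
    · · · · ·
    · · · · ·
    · · · · ·
    · · · · ·
T2:
  2·area = 15
  edge (3, 17)→(4, 12): d=(1,-5) top-left  bias=+0
  edge (4, 12)→(9, 2): d=(5,-10) top-left  bias=+0
  edge (9, 2)→(3, 17): d=(-6,15) right/bottom  bias=-1
    (2,3)@(5, 7): e=[0,-15,30] → ·  [on edge]
    (3,3)@(7, 7): e=[10,5,0] → ·  [on edge]
    (2,5)@(5, 11): e=[4,5,6] → █
    (3,5)@(7, 11): e=[14,25,-24] → ·
    (2,6)@(5, 13): e=[6,15,-6] → ·
    (1,8)@(3, 17): e=[0,15,0] → ·  [on edge]
  covered (1 px):
    · · · · ·
    · · · · ·
    · · · · ·
    · · · · ·
    · · · · ·
    · · █ · ·
    · · · · ·
    · · · · ·
    · · · · ·
    · · · · ·

Result: 13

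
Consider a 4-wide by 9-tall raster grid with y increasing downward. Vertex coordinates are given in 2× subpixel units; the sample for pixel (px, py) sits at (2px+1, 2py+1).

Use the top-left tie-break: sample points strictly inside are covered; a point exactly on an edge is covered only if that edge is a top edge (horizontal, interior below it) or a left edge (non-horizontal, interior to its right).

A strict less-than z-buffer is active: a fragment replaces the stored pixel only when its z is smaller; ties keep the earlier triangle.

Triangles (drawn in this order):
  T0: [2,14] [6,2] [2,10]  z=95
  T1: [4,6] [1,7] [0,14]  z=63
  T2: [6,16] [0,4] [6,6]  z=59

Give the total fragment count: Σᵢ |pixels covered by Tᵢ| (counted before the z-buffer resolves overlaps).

T0:
  2·area = 16  (B↔C swapped to make it positive)
  edge (2, 14)→(2, 10): d=(0,-4) top-left  bias=+0
  edge (2, 10)→(6, 2): d=(4,-8) top-left  bias=+0
  edge (6, 2)→(2, 14): d=(-4,12) right/bottom  bias=-1
    (2,2)@(5, 5): e=[12,4,0] → ·  [on edge]
    (1,4)@(3, 9): e=[4,4,8] → #
    (2,4)@(5, 9): e=[12,20,-16] → ·
    (1,5)@(3, 11): e=[4,12,0] → ·  [on edge]
    (0,8)@(1, 17): e=[-4,20,0] → ·  [on edge]
  covered (1 px):
    · · · ·
    · · · ·
    · · · ·
    · · · ·
    · # · ·
    · · · ·
    · · · ·
    · · · ·
    · · · ·
T1:
  2·area = 20  (B↔C swapped to make it positive)
  edge (4, 6)→(0, 14): d=(-4,8) right/bottom  bias=-1
  edge (0, 14)→(1, 7): d=(1,-7) top-left  bias=+0
  edge (1, 7)→(4, 6): d=(3,-1) top-left  bias=+0
    (3,2)@(7, 5): e=[-20,40,0] → ·  [on edge]
    (0,3)@(1, 7): e=[20,0,0] → #  [on edge]
    (1,3)@(3, 7): e=[4,14,2] → #
    (2,3)@(5, 7): e=[-12,28,4] → ·
    (0,4)@(1, 9): e=[12,2,6] → #
    (1,4)@(3, 9): e=[-4,16,8] → ·
    (0,5)@(1, 11): e=[4,4,12] → #
    (1,5)@(3, 11): e=[-12,18,14] → ·
    (0,6)@(1, 13): e=[-4,6,18] → ·
  covered (4 px):
    · · · ·
    · · · ·
    · · · ·
    # # · ·
    # · · ·
    # · · ·
    · · · ·
    · · · ·
    · · · ·
T2:
  2·area = 60
  edge (6, 16)→(0, 4): d=(-6,-12) top-left  bias=+0
  edge (0, 4)→(6, 6): d=(6,2) right/bottom  bias=-1
  edge (6, 6)→(6, 16): d=(0,10) right/bottom  bias=-1
    (0,2)@(1, 5): e=[6,4,50] → #
    (1,2)@(3, 5): e=[30,0,30] → ·  [on edge]
    (0,3)@(1, 7): e=[-6,16,50] → ·
    (1,3)@(3, 7): e=[18,12,30] → #
    (2,3)@(5, 7): e=[42,8,10] → #
    (3,3)@(7, 7): e=[66,4,-10] → ·
    (1,4)@(3, 9): e=[6,24,30] → #
    (3,4)@(7, 9): e=[54,16,-10] → ·
    (1,5)@(3, 11): e=[-6,36,30] → ·
    (2,5)@(5, 11): e=[18,32,10] → #
    (3,5)@(7, 11): e=[42,28,-10] → ·
    (2,6)@(5, 13): e=[6,44,10] → #
  covered (7 px):
    · · · ·
    · · · ·
    # · · ·
    · # # ·
    · # # ·
    · · # ·
    · · # ·
    · · · ·
    · · · ·

Answer: 12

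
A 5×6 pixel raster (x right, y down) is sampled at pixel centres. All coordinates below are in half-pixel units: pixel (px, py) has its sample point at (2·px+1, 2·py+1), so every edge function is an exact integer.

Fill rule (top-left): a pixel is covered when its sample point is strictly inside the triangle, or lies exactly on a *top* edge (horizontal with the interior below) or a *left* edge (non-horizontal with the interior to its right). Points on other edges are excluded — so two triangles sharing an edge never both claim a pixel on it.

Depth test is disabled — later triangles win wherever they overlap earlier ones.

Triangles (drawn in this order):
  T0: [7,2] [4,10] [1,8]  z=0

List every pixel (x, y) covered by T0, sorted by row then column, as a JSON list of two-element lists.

T0:
  2·area = 30
  edge (7, 2)→(4, 10): d=(-3,8) right/bottom  bias=-1
  edge (4, 10)→(1, 8): d=(-3,-2) top-left  bias=+0
  edge (1, 8)→(7, 2): d=(6,-6) top-left  bias=+0
    (2,2)@(5, 5): e=[7,17,6] → █
    (3,2)@(7, 5): e=[-9,21,18] → ·
    (1,3)@(3, 7): e=[17,7,6] → █
    (3,3)@(7, 7): e=[-15,15,30] → ·
    (1,4)@(3, 9): e=[11,1,18] → █
    (2,4)@(5, 9): e=[-5,5,30] → ·
    (1,5)@(3, 11): e=[5,-5,30] → ·
  covered (4 px):
    · · · · ·
    · · · · ·
    · · █ · ·
    · █ █ · ·
    · █ · · ·
    · · · · ·

Final: [[2,2],[1,3],[2,3],[1,4]]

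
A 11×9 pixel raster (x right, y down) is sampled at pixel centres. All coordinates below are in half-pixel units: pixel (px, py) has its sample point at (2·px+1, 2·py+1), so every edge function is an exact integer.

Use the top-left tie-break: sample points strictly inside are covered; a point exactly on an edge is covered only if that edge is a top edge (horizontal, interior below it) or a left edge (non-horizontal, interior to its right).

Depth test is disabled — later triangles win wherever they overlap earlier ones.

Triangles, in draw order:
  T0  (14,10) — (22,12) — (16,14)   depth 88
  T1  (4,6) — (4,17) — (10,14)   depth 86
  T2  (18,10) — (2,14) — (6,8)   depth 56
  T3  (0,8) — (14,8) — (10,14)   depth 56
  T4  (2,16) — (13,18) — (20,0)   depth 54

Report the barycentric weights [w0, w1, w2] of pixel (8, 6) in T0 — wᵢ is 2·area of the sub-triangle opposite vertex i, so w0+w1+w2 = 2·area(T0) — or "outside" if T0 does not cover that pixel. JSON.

T0:
  2·area = 28
  edge (14, 10)→(22, 12): d=(8,2) right/bottom  bias=-1
  edge (22, 12)→(16, 14): d=(-6,2) right/bottom  bias=-1
  edge (16, 14)→(14, 10): d=(-2,-4) top-left  bias=+0
    (7,5)@(15, 11): e=[6,20,2] → #
    (8,5)@(17, 11): e=[2,16,10] → #
    (9,5)@(19, 11): e=[-2,12,18] → ·
    (7,6)@(15, 13): e=[22,8,-2] → ·
    (8,6)@(17, 13): e=[18,4,6] → #
    (9,6)@(19, 13): e=[14,0,14] → ·  [on edge]
    (6,7)@(13, 15): e=[42,0,-14] → ·  [on edge]
    (8,7)@(17, 15): e=[34,-8,2] → ·
    (3,8)@(7, 17): e=[70,0,-42] → ·  [on edge]
  covered (3 px):
    · · · · · · · · · · ·
    · · · · · · · · · · ·
    · · · · · · · · · · ·
    · · · · · · · · · · ·
    · · · · · · · · · · ·
    · · · · · · · # # · ·
    · · · · · · · · # · ·
    · · · · · · · · · · ·
    · · · · · · · · · · ·
T1:
  2·area = 66  (B↔C swapped to make it positive)
  edge (4, 6)→(10, 14): d=(6,8) right/bottom  bias=-1
  edge (10, 14)→(4, 17): d=(-6,3) right/bottom  bias=-1
  edge (4, 17)→(4, 6): d=(0,-11) top-left  bias=+0
    (2,4)@(5, 9): e=[10,45,11] → #
    (3,4)@(7, 9): e=[-6,39,33] → ·
    (2,5)@(5, 11): e=[22,33,11] → #
    (3,5)@(7, 11): e=[6,27,33] → #
    (4,5)@(9, 11): e=[-10,21,55] → ·
    (2,6)@(5, 13): e=[34,21,11] → #
    (4,6)@(9, 13): e=[2,9,55] → #
    (5,6)@(11, 13): e=[-14,3,77] → ·
    (2,7)@(5, 15): e=[46,9,11] → #
    (4,7)@(9, 15): e=[14,-3,55] → ·
    (2,8)@(5, 17): e=[58,-3,11] → ·
    (3,8)@(7, 17): e=[42,-9,33] → ·
  covered (8 px):
    · · · · · · · · · · ·
    · · · · · · · · · · ·
    · · · · · · · · · · ·
    · · · · · · · · · · ·
    · · # · · · · · · · ·
    · · # # · · · · · · ·
    · · # # # · · · · · ·
    · · # # · · · · · · ·
    · · · · · · · · · · ·
T2:
  2·area = 80
  edge (18, 10)→(2, 14): d=(-16,4) right/bottom  bias=-1
  edge (2, 14)→(6, 8): d=(4,-6) top-left  bias=+0
  edge (6, 8)→(18, 10): d=(12,2) right/bottom  bias=-1
    (3,4)@(7, 9): e=[60,10,10] → #
    (4,4)@(9, 9): e=[52,22,6] → #
    (5,4)@(11, 9): e=[44,34,2] → #
    (6,4)@(13, 9): e=[36,46,-2] → ·
    (2,5)@(5, 11): e=[36,6,38] → #
    (6,5)@(13, 11): e=[4,54,22] → #
    (7,5)@(15, 11): e=[-4,66,18] → ·
    (1,6)@(3, 13): e=[12,2,66] → #
    (3,6)@(7, 13): e=[-4,26,58] → ·
    (4,6)@(9, 13): e=[-12,38,54] → ·
    (5,6)@(11, 13): e=[-20,50,50] → ·
    (6,6)@(13, 13): e=[-28,62,46] → ·
  covered (10 px):
    · · · · · · · · · · ·
    · · · · · · · · · · ·
    · · · · · · · · · · ·
    · · · · · · · · · · ·
    · · · # # # · · · · ·
    · · # # # # # · · · ·
    · # # · · · · · · · ·
    · · · · · · · · · · ·
    · · · · · · · · · · ·
T3:
  2·area = 84
  edge (0, 8)→(14, 8): d=(14,0) top-left  bias=+0
  edge (14, 8)→(10, 14): d=(-4,6) right/bottom  bias=-1
  edge (10, 14)→(0, 8): d=(-10,-6) top-left  bias=+0
    (1,4)@(3, 9): e=[14,62,8] → #
    (2,4)@(5, 9): e=[14,50,20] → #
    (3,4)@(7, 9): e=[14,38,32] → #
    (4,4)@(9, 9): e=[14,26,44] → #
    (5,4)@(11, 9): e=[14,14,56] → #
    (6,4)@(13, 9): e=[14,2,68] → #
    (7,4)@(15, 9): e=[14,-10,80] → ·
    (1,5)@(3, 11): e=[42,54,-12] → ·
    (2,5)@(5, 11): e=[42,42,0] → #  [on edge]
    (6,5)@(13, 11): e=[42,-6,48] → ·
    (2,6)@(5, 13): e=[70,34,-20] → ·
    (3,6)@(7, 13): e=[70,22,-8] → ·
    (7,8)@(15, 17): e=[126,-42,0] → ·  [on edge]
  covered (11 px):
    · · · · · · · · · · ·
    · · · · · · · · · · ·
    · · · · · · · · · · ·
    · · · · · · · · · · ·
    · # # # # # # · · · ·
    · · # # # # · · · · ·
    · · · · # · · · · · ·
    · · · · · · · · · · ·
    · · · · · · · · · · ·
T4:
  2·area = 212  (B↔C swapped to make it positive)
  edge (2, 16)→(20, 0): d=(18,-16) top-left  bias=+0
  edge (20, 0)→(13, 18): d=(-7,18) right/bottom  bias=-1
  edge (13, 18)→(2, 16): d=(-11,-2) top-left  bias=+0
    (9,0)@(19, 1): e=[2,11,199] → #
    (10,0)@(21, 1): e=[34,-25,203] → ·
    (8,1)@(17, 3): e=[6,33,173] → #
    (9,1)@(19, 3): e=[38,-3,177] → ·
    (7,2)@(15, 5): e=[10,55,147] → #
    (9,2)@(19, 5): e=[74,-17,155] → ·
    (6,3)@(13, 7): e=[14,77,121] → #
    (9,3)@(19, 7): e=[110,-31,133] → ·
    (5,4)@(11, 9): e=[18,99,95] → #
    (8,4)@(17, 9): e=[114,-9,107] → ·
    (4,5)@(9, 11): e=[22,121,69] → #
    (8,5)@(17, 11): e=[150,-23,85] → ·
  covered (26 px):
    · · · · · · · · · # ·
    · · · · · · · · # · ·
    · · · · · · · # # · ·
    · · · · · · # # # · ·
    · · · · · # # # · · ·
    · · · · # # # # · · ·
    · · · # # # # · · · ·
    · · # # # # # · · · ·
    · · · · # # # · · · ·

Final: [4,6,18]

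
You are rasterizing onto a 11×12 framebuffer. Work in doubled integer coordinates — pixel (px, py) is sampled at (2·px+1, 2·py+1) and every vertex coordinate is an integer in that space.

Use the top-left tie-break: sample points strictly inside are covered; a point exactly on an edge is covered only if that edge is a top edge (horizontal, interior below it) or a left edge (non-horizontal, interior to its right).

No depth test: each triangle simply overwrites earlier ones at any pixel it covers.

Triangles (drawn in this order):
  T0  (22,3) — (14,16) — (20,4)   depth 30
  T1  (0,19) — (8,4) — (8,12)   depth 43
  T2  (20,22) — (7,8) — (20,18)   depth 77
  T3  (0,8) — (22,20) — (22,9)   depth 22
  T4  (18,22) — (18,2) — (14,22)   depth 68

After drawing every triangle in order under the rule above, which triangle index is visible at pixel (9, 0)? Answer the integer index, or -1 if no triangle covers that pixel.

T0:
  2·area = 18
  edge (22, 3)→(14, 16): d=(-8,13) right/bottom  bias=-1
  edge (14, 16)→(20, 4): d=(6,-12) top-left  bias=+0
  edge (20, 4)→(22, 3): d=(2,-1) top-left  bias=+0
    (9,3)@(19, 7): e=[7,6,5] → #
    (10,3)@(21, 7): e=[-19,30,7] → ·
    (9,4)@(19, 9): e=[-9,18,9] → ·
    (8,5)@(17, 11): e=[1,6,11] → #
    (9,5)@(19, 11): e=[-25,30,13] → ·
    (8,6)@(17, 13): e=[-15,18,15] → ·
  covered (2 px):
    · · · · · · · · · · ·
    · · · · · · · · · · ·
    · · · · · · · · · · ·
    · · · · · · · · · # ·
    · · · · · · · · · · ·
    · · · · · · · · # · ·
    · · · · · · · · · · ·
    · · · · · · · · · · ·
    · · · · · · · · · · ·
    · · · · · · · · · · ·
    · · · · · · · · · · ·
    · · · · · · · · · · ·
T1:
  2·area = 64
  edge (0, 19)→(8, 4): d=(8,-15) top-left  bias=+0
  edge (8, 4)→(8, 12): d=(0,8) right/bottom  bias=-1
  edge (8, 12)→(0, 19): d=(-8,7) right/bottom  bias=-1
    (3,3)@(7, 7): e=[9,8,47] → #
    (4,3)@(9, 7): e=[39,-8,33] → ·
    (3,4)@(7, 9): e=[25,8,31] → #
    (4,4)@(9, 9): e=[55,-8,17] → ·
    (2,5)@(5, 11): e=[11,24,29] → #
    (4,5)@(9, 11): e=[71,-8,1] → ·
    (2,6)@(5, 13): e=[27,24,13] → #
    (3,6)@(7, 13): e=[57,8,-1] → ·
    (1,7)@(3, 15): e=[13,40,11] → #
    (2,7)@(5, 15): e=[43,24,-3] → ·
    (1,8)@(3, 17): e=[29,40,-5] → ·
  covered (6 px):
    · · · · · · · · · · ·
    · · · · · · · · · · ·
    · · · · · · · · · · ·
    · · · # · · · · · · ·
    · · · # · · · · · · ·
    · · # # · · · · · · ·
    · · # · · · · · · · ·
    · # · · · · · · · · ·
    · · · · · · · · · · ·
    · · · · · · · · · · ·
    · · · · · · · · · · ·
    · · · · · · · · · · ·
T2:
  2·area = 52
  edge (20, 22)→(7, 8): d=(-13,-14) top-left  bias=+0
  edge (7, 8)→(20, 18): d=(13,10) right/bottom  bias=-1
  edge (20, 18)→(20, 22): d=(0,4) right/bottom  bias=-1
    (6,6)@(13, 13): e=[19,5,28] → #
    (7,6)@(15, 13): e=[47,-15,20] → ·
    (6,7)@(13, 15): e=[-7,31,28] → ·
    (7,7)@(15, 15): e=[21,11,20] → #
    (8,7)@(17, 15): e=[49,-9,12] → ·
    (7,8)@(15, 17): e=[-5,37,20] → ·
    (8,8)@(17, 17): e=[23,17,12] → #
    (9,8)@(19, 17): e=[51,-3,4] → ·
    (8,9)@(17, 19): e=[-3,43,12] → ·
    (9,9)@(19, 19): e=[25,23,4] → #
    (10,9)@(21, 19): e=[53,3,-4] → ·
    (9,10)@(19, 21): e=[-1,49,4] → ·
  covered (4 px):
    · · · · · · · · · · ·
    · · · · · · · · · · ·
    · · · · · · · · · · ·
    · · · · · · · · · · ·
    · · · · · · · · · · ·
    · · · · · · · · · · ·
    · · · · · · # · · · ·
    · · · · · · · # · · ·
    · · · · · · · · # · ·
    · · · · · · · · · # ·
    · · · · · · · · · · ·
    · · · · · · · · · · ·
T3:
  2·area = 242  (B↔C swapped to make it positive)
  edge (0, 8)→(22, 9): d=(22,1) right/bottom  bias=-1
  edge (22, 9)→(22, 20): d=(0,11) right/bottom  bias=-1
  edge (22, 20)→(0, 8): d=(-22,-12) top-left  bias=+0
    (1,4)@(3, 9): e=[19,209,14] → #
    (2,4)@(5, 9): e=[17,187,38] → #
    (3,4)@(7, 9): e=[15,165,62] → #
    (4,4)@(9, 9): e=[13,143,86] → #
    (5,4)@(11, 9): e=[11,121,110] → #
    (6,4)@(13, 9): e=[9,99,134] → #
    (7,4)@(15, 9): e=[7,77,158] → #
    (8,4)@(17, 9): e=[5,55,182] → #
    (9,4)@(19, 9): e=[3,33,206] → #
    (10,4)@(21, 9): e=[1,11,230] → #
    (1,5)@(3, 11): e=[63,209,-30] → ·
    (2,5)@(5, 11): e=[61,187,-6] → ·
  covered (33 px):
    · · · · · · · · · · ·
    · · · · · · · · · · ·
    · · · · · · · · · · ·
    · · · · · · · · · · ·
    · # # # # # # # # # #
    · · · # # # # # # # #
    · · · · · # # # # # #
    · · · · · · # # # # #
    · · · · · · · · # # #
    · · · · · · · · · · #
    · · · · · · · · · · ·
    · · · · · · · · · · ·
T4:
  2·area = 80  (B↔C swapped to make it positive)
  edge (18, 22)→(14, 22): d=(-4,0) right/bottom  bias=-1
  edge (14, 22)→(18, 2): d=(4,-20) top-left  bias=+0
  edge (18, 2)→(18, 22): d=(0,20) right/bottom  bias=-1
    (8,3)@(17, 7): e=[60,0,20] → #  [on edge]
    (9,3)@(19, 7): e=[60,40,-20] → ·
    (8,4)@(17, 9): e=[52,8,20] → #
    (9,4)@(19, 9): e=[52,48,-20] → ·
    (8,5)@(17, 11): e=[44,16,20] → #
    (9,5)@(19, 11): e=[44,56,-20] → ·
    (8,6)@(17, 13): e=[36,24,20] → #
    (9,6)@(19, 13): e=[36,64,-20] → ·
    (8,7)@(17, 15): e=[28,32,20] → #
    (9,7)@(19, 15): e=[28,72,-20] → ·
    (7,8)@(15, 17): e=[20,0,60] → #  [on edge]
    (9,8)@(19, 17): e=[20,80,-20] → ·
  covered (11 px):
    · · · · · · · · · · ·
    · · · · · · · · · · ·
    · · · · · · · · · · ·
    · · · · · · · · # · ·
    · · · · · · · · # · ·
    · · · · · · · · # · ·
    · · · · · · · · # · ·
    · · · · · · · · # · ·
    · · · · · · · # # · ·
    · · · · · · · # # · ·
    · · · · · · · # # · ·
    · · · · · · · · · · ·

Z-buffer (winner per pixel, '.' = empty):
  . . . . . . . . . . .
  . . . . . . . . . . .
  . . . . . . . . . . .
  . . . 1 . . . . 4 0 .
  . 3 3 3 3 3 3 3 4 3 3
  . . 1 3 3 3 3 3 4 3 3
  . . 1 . . 3 3 3 4 3 3
  . 1 . . . . 3 3 4 3 3
  . . . . . . . 4 4 3 3
  . . . . . . . 4 4 2 3
  . . . . . . . 4 4 . .
  . . . . . . . . . . .

Final: -1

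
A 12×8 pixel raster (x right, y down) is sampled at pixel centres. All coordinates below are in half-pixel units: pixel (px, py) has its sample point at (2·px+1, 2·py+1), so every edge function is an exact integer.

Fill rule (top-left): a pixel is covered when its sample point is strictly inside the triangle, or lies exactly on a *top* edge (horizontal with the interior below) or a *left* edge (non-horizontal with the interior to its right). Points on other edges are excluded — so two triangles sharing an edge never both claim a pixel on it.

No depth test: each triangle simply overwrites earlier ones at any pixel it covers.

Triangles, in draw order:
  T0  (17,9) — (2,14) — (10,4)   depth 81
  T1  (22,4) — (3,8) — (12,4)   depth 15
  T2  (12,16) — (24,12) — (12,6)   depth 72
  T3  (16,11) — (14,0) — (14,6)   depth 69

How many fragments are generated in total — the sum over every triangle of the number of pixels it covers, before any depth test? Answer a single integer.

T0:
  2·area = 110
  edge (17, 9)→(2, 14): d=(-15,5) right/bottom  bias=-1
  edge (2, 14)→(10, 4): d=(8,-10) top-left  bias=+0
  edge (10, 4)→(17, 9): d=(7,5) right/bottom  bias=-1
    (5,2)@(11, 5): e=[90,18,2] → █
    (6,2)@(13, 5): e=[80,38,-8] → ·
    (4,3)@(9, 7): e=[70,14,26] → █
    (6,3)@(13, 7): e=[50,54,6] → █
    (7,3)@(15, 7): e=[40,74,-4] → ·
    (11,3)@(23, 7): e=[0,154,-44] → ·  [on edge]
    (3,4)@(7, 9): e=[50,10,50] → █
    (7,4)@(15, 9): e=[10,90,10] → █
    (8,4)@(17, 9): e=[0,110,0] → ·  [on edge]
    (2,5)@(5, 11): e=[30,6,74] → █
    (5,5)@(11, 11): e=[0,66,44] → ·  [on edge]
    (6,5)@(13, 11): e=[-10,86,34] → ·
    (2,6)@(5, 13): e=[0,22,88] → ·  [on edge]
  covered (13 px):
    · · · · · · · · · · · ·
    · · · · · · · · · · · ·
    · · · · · █ · · · · · ·
    · · · · █ █ █ · · · · ·
    · · · █ █ █ █ █ · · · ·
    · · █ █ █ · · · · · · ·
    · █ · · · · · · · · · ·
    · · · · · · · · · · · ·
T1:
  2·area = 40
  edge (22, 4)→(3, 8): d=(-19,4) right/bottom  bias=-1
  edge (3, 8)→(12, 4): d=(9,-4) top-left  bias=+0
  edge (12, 4)→(22, 4): d=(10,0) top-left  bias=+0
    (5,2)@(11, 5): e=[25,5,10] → █
    (6,2)@(13, 5): e=[17,13,10] → █
    (7,2)@(15, 5): e=[9,21,10] → █
    (8,2)@(17, 5): e=[1,29,10] → █
    (9,2)@(19, 5): e=[-7,37,10] → ·
    (3,3)@(7, 7): e=[3,7,30] → █
    (4,3)@(9, 7): e=[-5,15,30] → ·
    (5,3)@(11, 7): e=[-13,23,30] → ·
    (6,3)@(13, 7): e=[-21,31,30] → ·
    (7,3)@(15, 7): e=[-29,39,30] → ·
    (8,3)@(17, 7): e=[-37,47,30] → ·
    (3,4)@(7, 9): e=[-35,25,50] → ·
  covered (5 px):
    · · · · · · · · · · · ·
    · · · · · · · · · · · ·
    · · · · · █ █ █ █ · · ·
    · · · █ · · · · · · · ·
    · · · · · · · · · · · ·
    · · · · · · · · · · · ·
    · · · · · · · · · · · ·
    · · · · · · · · · · · ·
T2:
  2·area = 120  (B↔C swapped to make it positive)
  edge (12, 16)→(12, 6): d=(0,-10) top-left  bias=+0
  edge (12, 6)→(24, 12): d=(12,6) right/bottom  bias=-1
  edge (24, 12)→(12, 16): d=(-12,4) right/bottom  bias=-1
    (6,3)@(13, 7): e=[10,6,104] → █
    (7,3)@(15, 7): e=[30,-6,96] → ·
    (6,4)@(13, 9): e=[10,30,80] → █
    (7,4)@(15, 9): e=[30,18,72] → █
    (8,4)@(17, 9): e=[50,6,64] → █
    (9,4)@(19, 9): e=[70,-6,56] → ·
    (6,5)@(13, 11): e=[10,54,56] → █
    (9,5)@(19, 11): e=[70,18,32] → █
    (10,5)@(21, 11): e=[90,6,24] → █
    (11,5)@(23, 11): e=[110,-6,16] → ·
    (6,6)@(13, 13): e=[10,78,32] → █
    (10,6)@(21, 13): e=[90,30,0] → ·  [on edge]
    (7,7)@(15, 15): e=[30,90,0] → ·  [on edge]
  covered (14 px):
    · · · · · · · · · · · ·
    · · · · · · · · · · · ·
    · · · · · · · · · · · ·
    · · · · · · █ · · · · ·
    · · · · · · █ █ █ · · ·
    · · · · · · █ █ █ █ █ ·
    · · · · · · █ █ █ █ · ·
    · · · · · · █ · · · · ·
T3:
  2·area = 12  (B↔C swapped to make it positive)
  edge (16, 11)→(14, 6): d=(-2,-5) top-left  bias=+0
  edge (14, 6)→(14, 0): d=(0,-6) top-left  bias=+0
  edge (14, 0)→(16, 11): d=(2,11) right/bottom  bias=-1
    (7,3)@(15, 7): e=[3,6,3] → █
    (8,3)@(17, 7): e=[13,18,-19] → ·
    (7,4)@(15, 9): e=[-1,6,7] → ·
  covered (1 px):
    · · · · · · · · · · · ·
    · · · · · · · · · · · ·
    · · · · · · · · · · · ·
    · · · · · · · █ · · · ·
    · · · · · · · · · · · ·
    · · · · · · · · · · · ·
    · · · · · · · · · · · ·
    · · · · · · · · · · · ·

Result: 33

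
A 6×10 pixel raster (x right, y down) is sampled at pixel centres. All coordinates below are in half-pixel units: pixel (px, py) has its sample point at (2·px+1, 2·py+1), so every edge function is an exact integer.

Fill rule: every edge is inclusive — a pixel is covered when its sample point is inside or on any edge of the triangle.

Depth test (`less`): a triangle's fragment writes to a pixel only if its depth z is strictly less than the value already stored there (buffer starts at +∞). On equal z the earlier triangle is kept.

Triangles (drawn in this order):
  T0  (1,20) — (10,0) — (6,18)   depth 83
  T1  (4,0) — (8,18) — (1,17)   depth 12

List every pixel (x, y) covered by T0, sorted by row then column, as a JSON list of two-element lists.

T0:
  2·area = 82
  edge (1, 20)→(10, 0): d=(9,-20) inclusive
  edge (10, 0)→(6, 18): d=(-4,18) inclusive
  edge (6, 18)→(1, 20): d=(-5,2) inclusive
    (4,1)@(9, 3): e=[7,6,69] → X
    (5,1)@(11, 3): e=[47,-30,65] → .
    (4,2)@(9, 5): e=[25,-2,59] → .
    (3,3)@(7, 7): e=[3,26,53] → X
    (4,3)@(9, 7): e=[43,-10,49] → .
    (3,4)@(7, 9): e=[21,18,43] → X
    (4,4)@(9, 9): e=[61,-18,39] → .
    (3,5)@(7, 11): e=[39,10,33] → X
    (4,5)@(9, 11): e=[79,-26,29] → .
    (2,6)@(5, 13): e=[17,38,27] → X
    (4,6)@(9, 13): e=[97,-34,19] → .
    (2,7)@(5, 15): e=[35,30,17] → X
  covered (10 px):
    . . . . . .
    . . . . X .
    . . . . . .
    . . . X . .
    . . . X . .
    . . . X . .
    . . X X . .
    . . X . . .
    . X X . . .
    . X . . . .
T1:
  2·area = 122
  edge (4, 0)→(8, 18): d=(4,18) inclusive
  edge (8, 18)→(1, 17): d=(-7,-1) inclusive
  edge (1, 17)→(4, 0): d=(3,-17) inclusive
    (2,2)@(5, 5): e=[2,88,32] → X
    (3,2)@(7, 5): e=[-34,90,66] → .
    (1,3)@(3, 7): e=[46,72,4] → X
    (3,3)@(7, 7): e=[-26,76,72] → .
    (1,4)@(3, 9): e=[54,58,10] → X
    (3,4)@(7, 9): e=[-18,62,78] → .
    (1,5)@(3, 11): e=[62,44,16] → X
    (3,5)@(7, 11): e=[-10,48,84] → .
    (1,6)@(3, 13): e=[70,30,22] → X
    (3,6)@(7, 13): e=[-2,34,90] → .
    (1,7)@(3, 15): e=[78,16,28] → X
    (3,7)@(7, 15): e=[6,20,96] → X
    (0,8)@(1, 17): e=[122,0,0] → X  [on edge]
  covered (16 px):
    . . . . . .
    . . . . . .
    . . X . . .
    . X X . . .
    . X X . . .
    . X X . . .
    . X X . . .
    . X X X . .
    X X X X . .
    . . . . . .

Final: [[4,1],[3,3],[3,4],[3,5],[2,6],[3,6],[2,7],[1,8],[2,8],[1,9]]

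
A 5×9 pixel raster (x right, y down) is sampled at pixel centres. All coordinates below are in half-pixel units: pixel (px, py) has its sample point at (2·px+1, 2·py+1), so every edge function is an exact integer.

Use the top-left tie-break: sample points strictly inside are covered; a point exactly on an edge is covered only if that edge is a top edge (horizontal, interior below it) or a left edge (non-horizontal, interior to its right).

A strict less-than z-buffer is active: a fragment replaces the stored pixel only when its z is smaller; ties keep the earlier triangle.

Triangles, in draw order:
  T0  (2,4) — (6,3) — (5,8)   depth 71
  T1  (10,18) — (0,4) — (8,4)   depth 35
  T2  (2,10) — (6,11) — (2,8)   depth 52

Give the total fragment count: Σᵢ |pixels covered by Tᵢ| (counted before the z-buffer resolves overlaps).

T0:
  2·area = 19
  edge (2, 4)→(6, 3): d=(4,-1) top-left  bias=+0
  edge (6, 3)→(5, 8): d=(-1,5) right/bottom  bias=-1
  edge (5, 8)→(2, 4): d=(-3,-4) top-left  bias=+0
    (1,2)@(3, 5): e=[5,13,1] → #
    (2,2)@(5, 5): e=[7,3,9] → #
    (3,2)@(7, 5): e=[9,-7,17] → ·
    (1,3)@(3, 7): e=[13,11,-5] → ·
    (2,3)@(5, 7): e=[15,1,3] → #
    (3,3)@(7, 7): e=[17,-9,11] → ·
    (2,4)@(5, 9): e=[23,-1,-3] → ·
  covered (3 px):
    · · · · ·
    · · · · ·
    · # # · ·
    · · # · ·
    · · · · ·
    · · · · ·
    · · · · ·
    · · · · ·
    · · · · ·
T1:
  2·area = 112
  edge (10, 18)→(0, 4): d=(-10,-14) top-left  bias=+0
  edge (0, 4)→(8, 4): d=(8,0) top-left  bias=+0
  edge (8, 4)→(10, 18): d=(2,14) right/bottom  bias=-1
    (0,2)@(1, 5): e=[4,8,100] → #
    (1,2)@(3, 5): e=[32,8,72] → #
    (2,2)@(5, 5): e=[60,8,44] → #
    (3,2)@(7, 5): e=[88,8,16] → #
    (4,2)@(9, 5): e=[116,8,-12] → ·
    (0,3)@(1, 7): e=[-16,24,104] → ·
    (1,3)@(3, 7): e=[12,24,76] → #
    (4,3)@(9, 7): e=[96,24,-8] → ·
    (1,4)@(3, 9): e=[-8,40,80] → ·
    (2,4)@(5, 9): e=[20,40,52] → #
    (4,4)@(9, 9): e=[76,40,-4] → ·
    (2,5)@(5, 11): e=[0,56,56] → #  [on edge]
    (4,5)@(9, 11): e=[56,56,0] → ·  [on edge]
  covered (14 px):
    · · · · ·
    · · · · ·
    # # # # ·
    · # # # ·
    · · # # ·
    · · # # ·
    · · · # #
    · · · · #
    · · · · ·
T2:
  2·area = 8  (B↔C swapped to make it positive)
  edge (2, 10)→(2, 8): d=(0,-2) top-left  bias=+0
  edge (2, 8)→(6, 11): d=(4,3) right/bottom  bias=-1
  edge (6, 11)→(2, 10): d=(-4,-1) top-left  bias=+0
    (1,4)@(3, 9): e=[2,1,5] → #
    (2,4)@(5, 9): e=[6,-5,7] → ·
    (1,5)@(3, 11): e=[2,9,-3] → ·
  covered (1 px):
    · · · · ·
    · · · · ·
    · · · · ·
    · · · · ·
    · # · · ·
    · · · · ·
    · · · · ·
    · · · · ·
    · · · · ·

Result: 18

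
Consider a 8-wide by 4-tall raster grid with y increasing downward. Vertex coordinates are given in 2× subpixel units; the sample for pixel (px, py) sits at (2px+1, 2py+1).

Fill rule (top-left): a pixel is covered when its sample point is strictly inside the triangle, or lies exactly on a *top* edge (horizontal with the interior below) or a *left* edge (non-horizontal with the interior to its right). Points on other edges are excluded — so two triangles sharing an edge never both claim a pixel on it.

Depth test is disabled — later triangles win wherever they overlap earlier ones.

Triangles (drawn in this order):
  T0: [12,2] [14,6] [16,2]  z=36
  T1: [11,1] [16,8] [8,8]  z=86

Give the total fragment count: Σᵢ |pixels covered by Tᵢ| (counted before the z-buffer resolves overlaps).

T0:
  2·area = 16  (B↔C swapped to make it positive)
  edge (12, 2)→(16, 2): d=(4,0) top-left  bias=+0
  edge (16, 2)→(14, 6): d=(-2,4) right/bottom  bias=-1
  edge (14, 6)→(12, 2): d=(-2,-4) top-left  bias=+0
    (6,1)@(13, 3): e=[4,10,2] → X
    (7,1)@(15, 3): e=[4,2,10] → X
    (6,2)@(13, 5): e=[12,6,-2] → .
    (7,2)@(15, 5): e=[12,-2,6] → .
  covered (2 px):
    . . . . . . . .
    . . . . . . X X
    . . . . . . . .
    . . . . . . . .
T1:
  2·area = 56
  edge (11, 1)→(16, 8): d=(5,7) right/bottom  bias=-1
  edge (16, 8)→(8, 8): d=(-8,0) right/bottom  bias=-1
  edge (8, 8)→(11, 1): d=(3,-7) top-left  bias=+0
    (5,0)@(11, 1): e=[0,56,0] → .  [on edge]
    (5,1)@(11, 3): e=[10,40,6] → X
    (6,1)@(13, 3): e=[-4,40,20] → .
    (5,2)@(11, 5): e=[20,24,12] → X
    (6,2)@(13, 5): e=[6,24,26] → X
    (7,2)@(15, 5): e=[-8,24,40] → .
    (4,3)@(9, 7): e=[44,8,4] → X
    (7,3)@(15, 7): e=[2,8,46] → X
  covered (7 px):
    . . . . . . . .
    . . . . . X . .
    . . . . . X X .
    . . . . X X X X

Final: 9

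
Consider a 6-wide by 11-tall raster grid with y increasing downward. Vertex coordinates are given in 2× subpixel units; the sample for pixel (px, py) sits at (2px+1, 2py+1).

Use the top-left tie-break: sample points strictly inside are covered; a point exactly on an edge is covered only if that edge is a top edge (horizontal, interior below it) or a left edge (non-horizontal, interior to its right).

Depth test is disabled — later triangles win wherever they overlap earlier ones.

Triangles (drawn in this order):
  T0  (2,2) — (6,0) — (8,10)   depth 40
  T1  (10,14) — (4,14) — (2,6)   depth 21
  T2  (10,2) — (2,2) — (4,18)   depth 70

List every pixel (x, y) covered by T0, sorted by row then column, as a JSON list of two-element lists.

T0:
  2·area = 44
  edge (2, 2)→(6, 0): d=(4,-2) top-left  bias=+0
  edge (6, 0)→(8, 10): d=(2,10) right/bottom  bias=-1
  edge (8, 10)→(2, 2): d=(-6,-8) top-left  bias=+0
    (2,0)@(5, 1): e=[2,12,30] → #
    (3,0)@(7, 1): e=[6,-8,46] → ·
    (1,1)@(3, 3): e=[6,36,2] → #
    (3,1)@(7, 3): e=[14,-4,34] → ·
    (1,2)@(3, 5): e=[14,40,-10] → ·
    (2,2)@(5, 5): e=[18,20,6] → #
    (3,2)@(7, 5): e=[22,0,22] → ·  [on edge]
    (2,3)@(5, 7): e=[26,24,-6] → ·
    (3,3)@(7, 7): e=[30,4,10] → #
    (4,3)@(9, 7): e=[34,-16,26] → ·
    (3,4)@(7, 9): e=[38,8,-2] → ·
    (4,7)@(9, 15): e=[66,0,-22] → ·  [on edge]
  covered (5 px):
    · · # · · ·
    · # # · · ·
    · · # · · ·
    · · · # · ·
    · · · · · ·
    · · · · · ·
    · · · · · ·
    · · · · · ·
    · · · · · ·
    · · · · · ·
    · · · · · ·
T1:
  2·area = 48
  edge (10, 14)→(4, 14): d=(-6,0) right/bottom  bias=-1
  edge (4, 14)→(2, 6): d=(-2,-8) top-left  bias=+0
  edge (2, 6)→(10, 14): d=(8,8) right/bottom  bias=-1
    (0,2)@(1, 5): e=[54,-6,0] → ·  [on edge]
    (1,3)@(3, 7): e=[42,6,0] → ·  [on edge]
    (1,4)@(3, 9): e=[30,2,16] → #
    (2,4)@(5, 9): e=[30,18,0] → ·  [on edge]
    (1,5)@(3, 11): e=[18,-2,32] → ·
    (2,5)@(5, 11): e=[18,14,16] → #
    (3,5)@(7, 11): e=[18,30,0] → ·  [on edge]
    (2,6)@(5, 13): e=[6,10,32] → #
    (3,6)@(7, 13): e=[6,26,16] → #
    (4,6)@(9, 13): e=[6,42,0] → ·  [on edge]
    (2,7)@(5, 15): e=[-6,6,48] → ·
    (3,7)@(7, 15): e=[-6,22,32] → ·
    (5,7)@(11, 15): e=[-6,54,0] → ·  [on edge]
  covered (4 px):
    · · · · · ·
    · · · · · ·
    · · · · · ·
    · · · · · ·
    · # · · · ·
    · · # · · ·
    · · # # · ·
    · · · · · ·
    · · · · · ·
    · · · · · ·
    · · · · · ·
T2:
  2·area = 128  (B↔C swapped to make it positive)
  edge (10, 2)→(4, 18): d=(-6,16) right/bottom  bias=-1
  edge (4, 18)→(2, 2): d=(-2,-16) top-left  bias=+0
  edge (2, 2)→(10, 2): d=(8,0) top-left  bias=+0
    (1,1)@(3, 3): e=[106,14,8] → #
    (2,1)@(5, 3): e=[74,46,8] → #
    (3,1)@(7, 3): e=[42,78,8] → #
    (4,1)@(9, 3): e=[10,110,8] → #
    (5,1)@(11, 3): e=[-22,142,8] → ·
    (1,2)@(3, 5): e=[94,10,24] → #
    (4,2)@(9, 5): e=[-2,106,24] → ·
    (1,3)@(3, 7): e=[82,6,40] → #
    (4,3)@(9, 7): e=[-14,102,40] → ·
    (1,4)@(3, 9): e=[70,2,56] → #
    (4,4)@(9, 9): e=[-26,98,56] → ·
    (1,5)@(3, 11): e=[58,-2,72] → ·
  covered (16 px):
    · · · · · ·
    · # # # # ·
    · # # # · ·
    · # # # · ·
    · # # # · ·
    · · # · · ·
    · · # · · ·
    · · # · · ·
    · · · · · ·
    · · · · · ·
    · · · · · ·

Result: [[2,0],[1,1],[2,1],[2,2],[3,3]]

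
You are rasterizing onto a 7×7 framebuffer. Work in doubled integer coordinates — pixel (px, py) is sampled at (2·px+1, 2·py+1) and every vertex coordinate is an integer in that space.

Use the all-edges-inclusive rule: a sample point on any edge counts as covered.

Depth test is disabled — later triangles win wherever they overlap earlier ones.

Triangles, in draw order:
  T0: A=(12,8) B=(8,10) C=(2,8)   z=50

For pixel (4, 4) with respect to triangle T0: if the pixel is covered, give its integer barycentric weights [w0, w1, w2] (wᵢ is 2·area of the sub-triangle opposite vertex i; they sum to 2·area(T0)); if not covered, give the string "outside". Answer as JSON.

T0:
  2·area = 20
  edge (12, 8)→(8, 10): d=(-4,2) inclusive
  edge (8, 10)→(2, 8): d=(-6,-2) inclusive
  edge (2, 8)→(12, 8): d=(10,0) inclusive
    (2,4)@(5, 9): e=[10,0,10] → █  [on edge]
    (3,4)@(7, 9): e=[6,4,10] → █
    (4,4)@(9, 9): e=[2,8,10] → █
    (5,4)@(11, 9): e=[-2,12,10] → ·
    (2,5)@(5, 11): e=[2,-12,30] → ·
    (3,5)@(7, 11): e=[-2,-8,30] → ·
    (4,5)@(9, 11): e=[-6,-4,30] → ·
    (5,5)@(11, 11): e=[-10,0,30] → ·  [on edge]
  covered (3 px):
    · · · · · · ·
    · · · · · · ·
    · · · · · · ·
    · · · · · · ·
    · · █ █ █ · ·
    · · · · · · ·
    · · · · · · ·

Final: [8,10,2]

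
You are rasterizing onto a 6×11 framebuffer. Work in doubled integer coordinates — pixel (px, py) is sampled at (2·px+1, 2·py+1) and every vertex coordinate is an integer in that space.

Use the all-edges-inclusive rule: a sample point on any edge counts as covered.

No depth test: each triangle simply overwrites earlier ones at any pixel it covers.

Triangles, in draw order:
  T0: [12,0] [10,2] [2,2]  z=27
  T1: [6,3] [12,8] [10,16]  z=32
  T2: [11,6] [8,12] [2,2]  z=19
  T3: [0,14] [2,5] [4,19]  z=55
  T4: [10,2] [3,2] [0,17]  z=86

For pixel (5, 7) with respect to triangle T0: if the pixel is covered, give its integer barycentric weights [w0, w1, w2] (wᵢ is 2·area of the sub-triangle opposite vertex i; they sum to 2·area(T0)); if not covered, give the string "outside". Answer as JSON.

T0:
  2·area = 16
  edge (12, 0)→(10, 2): d=(-2,2) inclusive
  edge (10, 2)→(2, 2): d=(-8,0) inclusive
  edge (2, 2)→(12, 0): d=(10,-2) inclusive
    (3,0)@(7, 1): e=[8,8,0] → X  [on edge]
    (4,0)@(9, 1): e=[4,8,4] → X
    (5,0)@(11, 1): e=[0,8,8] → X  [on edge]
    (3,1)@(7, 3): e=[4,-8,20] → .
    (4,1)@(9, 3): e=[0,-8,24] → .  [on edge]
    (5,1)@(11, 3): e=[-4,-8,28] → .
    (3,2)@(7, 5): e=[0,-24,40] → .  [on edge]
    (2,3)@(5, 7): e=[0,-40,56] → .  [on edge]
    (1,4)@(3, 9): e=[0,-56,72] → .  [on edge]
    (0,5)@(1, 11): e=[0,-72,88] → .  [on edge]
  covered (3 px):
    . . . X X X
    . . . . . .
    . . . . . .
    . . . . . .
    . . . . . .
    . . . . . .
    . . . . . .
    . . . . . .
    . . . . . .
    . . . . . .
    . . . . . .
T1:
  2·area = 58
  edge (6, 3)→(12, 8): d=(6,5) inclusive
  edge (12, 8)→(10, 16): d=(-2,8) inclusive
  edge (10, 16)→(6, 3): d=(-4,-13) inclusive
    (3,2)@(7, 5): e=[7,46,5] → X
    (4,2)@(9, 5): e=[-3,30,31] → .
    (3,3)@(7, 7): e=[19,42,-3] → .
    (4,3)@(9, 7): e=[9,26,23] → X
    (5,3)@(11, 7): e=[-1,10,49] → .
    (4,4)@(9, 9): e=[21,22,15] → X
    (5,4)@(11, 9): e=[11,6,41] → X
    (4,5)@(9, 11): e=[33,18,7] → X
    (4,6)@(9, 13): e=[45,14,-1] → .
    (5,6)@(11, 13): e=[35,-2,25] → .
  covered (6 px):
    . . . . . .
    . . . . . .
    . . . X . .
    . . . . X .
    . . . . X X
    . . . . X X
    . . . . . .
    . . . . . .
    . . . . . .
    . . . . . .
    . . . . . .
T2:
  2·area = 66
  edge (11, 6)→(8, 12): d=(-3,6) inclusive
  edge (8, 12)→(2, 2): d=(-6,-10) inclusive
  edge (2, 2)→(11, 6): d=(9,4) inclusive
    (1,1)@(3, 3): e=[57,4,5] → X
    (2,1)@(5, 3): e=[45,24,-3] → .
    (1,2)@(3, 5): e=[51,-8,23] → .
    (2,2)@(5, 5): e=[39,12,15] → X
    (3,2)@(7, 5): e=[27,32,7] → X
    (4,2)@(9, 5): e=[15,52,-1] → .
    (2,3)@(5, 7): e=[33,0,33] → X  [on edge]
    (4,3)@(9, 7): e=[9,40,17] → X
    (5,3)@(11, 7): e=[-3,60,9] → .
    (2,4)@(5, 9): e=[27,-12,51] → .
    (3,4)@(7, 9): e=[15,8,43] → X
    (5,4)@(11, 9): e=[-9,48,27] → .
    (5,8)@(11, 17): e=[-33,0,99] → .  [on edge]
  covered (8 px):
    . . . . . .
    . X . . . .
    . . X X . .
    . . X X X .
    . . . X X .
    . . . . . .
    . . . . . .
    . . . . . .
    . . . . . .
    . . . . . .
    . . . . . .
T3:
  2·area = 46
  edge (0, 14)→(2, 5): d=(2,-9) inclusive
  edge (2, 5)→(4, 19): d=(2,14) inclusive
  edge (4, 19)→(0, 14): d=(-4,-5) inclusive
    (0,5)@(1, 11): e=[3,26,17] → X
    (1,5)@(3, 11): e=[21,-2,27] → .
    (0,6)@(1, 13): e=[7,30,9] → X
    (1,6)@(3, 13): e=[25,2,19] → X
    (2,6)@(5, 13): e=[43,-26,29] → .
    (0,7)@(1, 15): e=[11,34,1] → X
    (2,7)@(5, 15): e=[47,-22,21] → .
    (0,8)@(1, 17): e=[15,38,-7] → .
    (1,8)@(3, 17): e=[33,10,3] → X
    (2,8)@(5, 17): e=[51,-18,13] → .
    (1,9)@(3, 19): e=[37,14,-5] → .
  covered (6 px):
    . . . . . .
    . . . . . .
    . . . . . .
    . . . . . .
    . . . . . .
    X . . . . .
    X X . . . .
    X X . . . .
    . X . . . .
    . . . . . .
    . . . . . .
T4:
  2·area = 105  (B↔C swapped to make it positive)
  edge (10, 2)→(0, 17): d=(-10,15) inclusive
  edge (0, 17)→(3, 2): d=(3,-15) inclusive
  edge (3, 2)→(10, 2): d=(7,0) inclusive
    (1,1)@(3, 3): e=[95,3,7] → X
    (2,1)@(5, 3): e=[65,33,7] → X
    (3,1)@(7, 3): e=[35,63,7] → X
    (4,1)@(9, 3): e=[5,93,7] → X
    (5,1)@(11, 3): e=[-25,123,7] → .
    (1,2)@(3, 5): e=[75,9,21] → X
    (4,2)@(9, 5): e=[-15,99,21] → .
    (1,3)@(3, 7): e=[55,15,35] → X
    (3,3)@(7, 7): e=[-5,75,35] → .
    (1,4)@(3, 9): e=[35,21,49] → X
    (3,4)@(7, 9): e=[-25,81,49] → .
    (1,5)@(3, 11): e=[15,27,63] → X
  covered (14 px):
    . . . . . .
    . X X X X .
    . X X X . .
    . X X . . .
    . X X . . .
    . X . . . .
    X . . . . .
    X . . . . .
    . . . . . .
    . . . . . .
    . . . . . .

Answer: "outside"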